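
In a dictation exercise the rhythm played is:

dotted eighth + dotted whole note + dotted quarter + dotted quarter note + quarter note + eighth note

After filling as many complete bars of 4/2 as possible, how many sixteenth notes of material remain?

13

One bar of 4/2 = 32 sixteenth notes.
In sixteenth notes: dotted eighth = 3; dotted whole note = 24; dotted quarter = 6; dotted quarter note = 6; quarter note = 4; eighth note = 2.
Adding: 3 + 24 + 6 + 6 + 4 + 2 = 45.
45 ÷ 32 = 1 complete bar with 13 sixteenth notes remaining.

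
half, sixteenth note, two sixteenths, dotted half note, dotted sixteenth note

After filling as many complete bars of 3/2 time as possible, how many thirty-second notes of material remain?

One bar of 3/2 = 48 thirty-second notes.
Working in thirty-second notes: half = 16; sixteenth note = 2; sixteenth = 2; sixteenth = 2; dotted half note = 24; dotted sixteenth note = 3.
Adding: 16 + 2 + 2 + 2 + 24 + 3 = 49.
49 ÷ 48 = 1 complete bar with 1 thirty-second note remaining.

1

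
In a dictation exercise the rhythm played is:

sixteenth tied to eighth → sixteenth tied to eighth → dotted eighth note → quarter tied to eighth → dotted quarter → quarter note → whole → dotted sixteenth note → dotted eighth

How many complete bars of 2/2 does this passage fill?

2

One bar of 2/2 = 32 thirty-second notes.
In thirty-second notes: sixteenth tied to eighth (sixteenth + eighth) = 6; sixteenth tied to eighth (sixteenth + eighth) = 6; dotted eighth note = 6; quarter tied to eighth (quarter + eighth) = 12; dotted quarter = 12; quarter note = 8; whole = 32; dotted sixteenth note = 3; dotted eighth = 6.
Adding: 6 + 6 + 6 + 12 + 12 + 8 + 32 + 3 + 6 = 91.
91 ÷ 32 = 2 complete bars with 27 left over.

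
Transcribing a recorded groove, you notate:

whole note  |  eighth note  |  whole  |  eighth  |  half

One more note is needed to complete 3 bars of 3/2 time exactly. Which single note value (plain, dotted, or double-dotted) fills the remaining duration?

3 bars of 3/2 = 36 eighth notes.
Convert each value to eighth notes: whole note = 8; eighth note = 1; whole = 8; eighth = 1; half = 4.
Altogether 8 + 1 + 8 + 1 + 4 = 22.
Remaining: 36 − 22 = 14 eighth notes, which is a double-dotted whole note.

double-dotted whole note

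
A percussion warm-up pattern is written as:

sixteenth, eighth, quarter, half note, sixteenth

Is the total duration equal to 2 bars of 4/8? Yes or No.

Yes

One bar of 4/8 = 8 sixteenth notes, so 2 bars = 16.
Express everything in sixteenth notes: sixteenth = 1; eighth = 2; quarter = 4; half note = 8; sixteenth = 1.
Sum: 1 + 2 + 4 + 8 + 1 = 16.
16 equals 16, so the answer is Yes.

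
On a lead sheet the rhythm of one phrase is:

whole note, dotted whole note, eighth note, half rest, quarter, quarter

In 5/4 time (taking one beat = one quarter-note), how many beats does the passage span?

One quarter-note beat = 2 eighth notes.
Convert each value to eighth notes: whole note = 8; dotted whole note = 12; eighth note = 1; half rest = 4; quarter = 2; quarter = 2.
Total: 8 + 12 + 1 + 4 + 2 + 2 = 29.
29 ÷ 2 = 14.5 beats.

14.5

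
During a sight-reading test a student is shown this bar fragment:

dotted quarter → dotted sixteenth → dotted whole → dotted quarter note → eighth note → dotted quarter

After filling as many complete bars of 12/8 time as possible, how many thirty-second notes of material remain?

43

One bar of 12/8 = 48 thirty-second notes.
Each duration in thirty-second notes: dotted quarter = 12; dotted sixteenth = 3; dotted whole = 48; dotted quarter note = 12; eighth note = 4; dotted quarter = 12.
Sum: 12 + 3 + 48 + 12 + 4 + 12 = 91.
91 ÷ 48 = 1 complete bar with 43 thirty-second notes remaining.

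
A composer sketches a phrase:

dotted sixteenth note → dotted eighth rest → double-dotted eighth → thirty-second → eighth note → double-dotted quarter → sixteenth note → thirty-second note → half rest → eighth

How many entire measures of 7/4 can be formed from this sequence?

1

One bar of 7/4 = 56 thirty-second notes.
In thirty-second notes: dotted sixteenth note = 3; dotted eighth rest = 6; double-dotted eighth = 7; thirty-second = 1; eighth note = 4; double-dotted quarter = 14; sixteenth note = 2; thirty-second note = 1; half rest = 16; eighth = 4.
Adding: 3 + 6 + 7 + 1 + 4 + 14 + 2 + 1 + 16 + 4 = 58.
58 ÷ 56 = 1 complete bar with 2 left over.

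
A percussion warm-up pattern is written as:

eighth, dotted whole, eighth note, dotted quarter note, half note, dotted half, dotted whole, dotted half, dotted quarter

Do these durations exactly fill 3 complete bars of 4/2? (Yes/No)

One bar of 4/2 = 16 eighth notes, so 3 bars = 48.
Express everything in eighth notes: eighth = 1; dotted whole = 12; eighth note = 1; dotted quarter note = 3; half note = 4; dotted half = 6; dotted whole = 12; dotted half = 6; dotted quarter = 3.
Altogether 1 + 12 + 1 + 3 + 4 + 6 + 12 + 6 + 3 = 48.
48 equals 48, so the answer is Yes.

Yes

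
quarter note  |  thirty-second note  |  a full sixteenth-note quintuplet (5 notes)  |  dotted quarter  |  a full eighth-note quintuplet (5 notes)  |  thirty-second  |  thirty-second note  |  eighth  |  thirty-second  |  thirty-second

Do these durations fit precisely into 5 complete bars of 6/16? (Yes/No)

No

One bar of 6/16 = 12 thirty-second notes, so 5 bars = 60.
Each duration in thirty-second notes: quarter note = 8; thirty-second note = 1; a full sixteenth-note quintuplet (5 notes) (five quintuplet sixteenths span one quarter) = 8; dotted quarter = 12; a full eighth-note quintuplet (5 notes) (five quintuplet eighths span one half) = 16; thirty-second = 1; thirty-second note = 1; eighth = 4; thirty-second = 1; thirty-second = 1.
Altogether 8 + 1 + 8 + 12 + 16 + 1 + 1 + 4 + 1 + 1 = 53.
53 falls short of 60, so the answer is No.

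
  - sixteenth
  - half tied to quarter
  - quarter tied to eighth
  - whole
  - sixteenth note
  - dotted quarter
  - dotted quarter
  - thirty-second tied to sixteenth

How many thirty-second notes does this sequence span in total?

99

Convert each value to thirty-second notes: sixteenth = 2; half tied to quarter (half + quarter) = 24; quarter tied to eighth (quarter + eighth) = 12; whole = 32; sixteenth note = 2; dotted quarter = 12; dotted quarter = 12; thirty-second tied to sixteenth (thirty-second + sixteenth) = 3.
Total: 2 + 24 + 12 + 32 + 2 + 12 + 12 + 3 = 99 thirty-second notes.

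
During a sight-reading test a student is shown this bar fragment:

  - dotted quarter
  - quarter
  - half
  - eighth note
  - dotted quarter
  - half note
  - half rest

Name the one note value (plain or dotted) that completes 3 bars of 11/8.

3 bars of 11/8 = 33 eighth notes.
Express everything in eighth notes: dotted quarter = 3; quarter = 2; half = 4; eighth note = 1; dotted quarter = 3; half note = 4; half rest = 4.
Adding: 3 + 2 + 4 + 1 + 3 + 4 + 4 = 21.
Remaining: 33 − 21 = 12 eighth notes, which is a dotted whole note.

dotted whole note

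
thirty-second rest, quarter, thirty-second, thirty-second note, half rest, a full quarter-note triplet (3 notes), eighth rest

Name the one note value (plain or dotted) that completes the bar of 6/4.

The bar of 6/4 = 48 thirty-second notes.
Express everything in thirty-second notes: thirty-second rest = 1; quarter = 8; thirty-second = 1; thirty-second note = 1; half rest = 16; a full quarter-note triplet (3 notes) (three triplet quarters span one half) = 16; eighth rest = 4.
Adding: 1 + 8 + 1 + 1 + 16 + 16 + 4 = 47.
Remaining: 48 − 47 = 1 thirty-second note, which is a thirty-second note.

thirty-second note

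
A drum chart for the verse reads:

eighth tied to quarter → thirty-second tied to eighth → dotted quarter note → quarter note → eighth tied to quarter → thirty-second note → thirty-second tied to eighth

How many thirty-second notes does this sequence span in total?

55

Convert each value to thirty-second notes: eighth tied to quarter (eighth + quarter) = 12; thirty-second tied to eighth (thirty-second + eighth) = 5; dotted quarter note = 12; quarter note = 8; eighth tied to quarter (eighth + quarter) = 12; thirty-second note = 1; thirty-second tied to eighth (thirty-second + eighth) = 5.
Adding: 12 + 5 + 12 + 8 + 12 + 1 + 5 = 55 thirty-second notes.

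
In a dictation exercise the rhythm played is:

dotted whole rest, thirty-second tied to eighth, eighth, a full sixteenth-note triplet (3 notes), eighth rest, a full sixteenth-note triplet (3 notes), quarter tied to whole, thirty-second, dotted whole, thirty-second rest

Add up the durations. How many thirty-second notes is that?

Convert each value to thirty-second notes: dotted whole rest = 48; thirty-second tied to eighth (thirty-second + eighth) = 5; eighth = 4; a full sixteenth-note triplet (3 notes) (three triplet sixteenths span one eighth) = 4; eighth rest = 4; a full sixteenth-note triplet (3 notes) (three triplet sixteenths span one eighth) = 4; quarter tied to whole (quarter + whole) = 40; thirty-second = 1; dotted whole = 48; thirty-second rest = 1.
Sum: 48 + 5 + 4 + 4 + 4 + 4 + 40 + 1 + 48 + 1 = 159 thirty-second notes.

159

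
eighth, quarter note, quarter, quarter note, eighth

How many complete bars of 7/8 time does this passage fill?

One bar of 7/8 = 7 eighth notes.
Convert each value to eighth notes: eighth = 1; quarter note = 2; quarter = 2; quarter note = 2; eighth = 1.
Total: 1 + 2 + 2 + 2 + 1 = 8.
8 ÷ 7 = 1 complete bar with 1 left over.

1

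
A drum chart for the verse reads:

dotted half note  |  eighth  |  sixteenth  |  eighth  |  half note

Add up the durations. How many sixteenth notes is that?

Working in sixteenth notes: dotted half note = 12; eighth = 2; sixteenth = 1; eighth = 2; half note = 8.
Adding: 12 + 2 + 1 + 2 + 8 = 25 sixteenth notes.

25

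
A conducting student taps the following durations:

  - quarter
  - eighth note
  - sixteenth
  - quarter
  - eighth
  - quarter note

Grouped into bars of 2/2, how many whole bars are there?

One bar of 2/2 = 16 sixteenth notes.
Working in sixteenth notes: quarter = 4; eighth note = 2; sixteenth = 1; quarter = 4; eighth = 2; quarter note = 4.
Adding: 4 + 2 + 1 + 4 + 2 + 4 = 17.
17 ÷ 16 = 1 complete bar with 1 left over.

1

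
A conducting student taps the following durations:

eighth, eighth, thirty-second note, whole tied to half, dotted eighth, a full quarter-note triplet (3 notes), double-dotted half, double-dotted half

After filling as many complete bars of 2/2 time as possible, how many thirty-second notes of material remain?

One bar of 2/2 = 32 thirty-second notes.
Each duration in thirty-second notes: eighth = 4; eighth = 4; thirty-second note = 1; whole tied to half (whole + half) = 48; dotted eighth = 6; a full quarter-note triplet (3 notes) (three triplet quarters span one half) = 16; double-dotted half = 28; double-dotted half = 28.
Total: 4 + 4 + 1 + 48 + 6 + 16 + 28 + 28 = 135.
135 ÷ 32 = 4 complete bars with 7 thirty-second notes remaining.

7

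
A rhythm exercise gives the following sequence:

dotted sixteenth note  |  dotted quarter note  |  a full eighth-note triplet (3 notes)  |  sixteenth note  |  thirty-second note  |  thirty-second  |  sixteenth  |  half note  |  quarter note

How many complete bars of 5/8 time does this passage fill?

2

One bar of 5/8 = 20 thirty-second notes.
In thirty-second notes: dotted sixteenth note = 3; dotted quarter note = 12; a full eighth-note triplet (3 notes) (three triplet eighths span one quarter) = 8; sixteenth note = 2; thirty-second note = 1; thirty-second = 1; sixteenth = 2; half note = 16; quarter note = 8.
Total: 3 + 12 + 8 + 2 + 1 + 1 + 2 + 16 + 8 = 53.
53 ÷ 20 = 2 complete bars with 13 left over.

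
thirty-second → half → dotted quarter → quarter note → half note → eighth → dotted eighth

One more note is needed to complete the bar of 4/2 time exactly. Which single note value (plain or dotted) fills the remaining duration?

The bar of 4/2 = 64 thirty-second notes.
In thirty-second notes: thirty-second = 1; half = 16; dotted quarter = 12; quarter note = 8; half note = 16; eighth = 4; dotted eighth = 6.
Altogether 1 + 16 + 12 + 8 + 16 + 4 + 6 = 63.
Remaining: 64 − 63 = 1 thirty-second note, which is a thirty-second note.

thirty-second note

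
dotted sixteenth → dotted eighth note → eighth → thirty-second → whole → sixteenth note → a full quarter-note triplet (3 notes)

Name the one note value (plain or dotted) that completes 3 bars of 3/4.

quarter note

3 bars of 3/4 = 72 thirty-second notes.
Working in thirty-second notes: dotted sixteenth = 3; dotted eighth note = 6; eighth = 4; thirty-second = 1; whole = 32; sixteenth note = 2; a full quarter-note triplet (3 notes) (three triplet quarters span one half) = 16.
Adding: 3 + 6 + 4 + 1 + 32 + 2 + 16 = 64.
Remaining: 72 − 64 = 8 thirty-second notes, which is a quarter note.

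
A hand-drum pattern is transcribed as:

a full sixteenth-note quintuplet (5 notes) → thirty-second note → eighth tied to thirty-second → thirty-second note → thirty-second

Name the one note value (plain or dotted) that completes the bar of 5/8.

eighth note

The bar of 5/8 = 20 thirty-second notes.
Convert each value to thirty-second notes: a full sixteenth-note quintuplet (5 notes) (five quintuplet sixteenths span one quarter) = 8; thirty-second note = 1; eighth tied to thirty-second (eighth + thirty-second) = 5; thirty-second note = 1; thirty-second = 1.
Adding: 8 + 1 + 5 + 1 + 1 = 16.
Remaining: 20 − 16 = 4 thirty-second notes, which is a eighth note.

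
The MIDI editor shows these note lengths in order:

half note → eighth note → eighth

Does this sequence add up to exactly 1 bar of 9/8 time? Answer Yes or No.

No

One bar of 9/8 = 9 eighth notes.
Working in eighth notes: half note = 4; eighth note = 1; eighth = 1.
Sum: 4 + 1 + 1 = 6.
6 falls short of 9, so the answer is No.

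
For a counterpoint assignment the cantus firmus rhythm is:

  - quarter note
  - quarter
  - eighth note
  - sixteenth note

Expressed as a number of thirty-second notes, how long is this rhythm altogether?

Working in thirty-second notes: quarter note = 8; quarter = 8; eighth note = 4; sixteenth note = 2.
Sum: 8 + 8 + 4 + 2 = 22 thirty-second notes.

22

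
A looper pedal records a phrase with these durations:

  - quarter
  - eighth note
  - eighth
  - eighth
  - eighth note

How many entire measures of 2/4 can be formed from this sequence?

One bar of 2/4 = 4 eighth notes.
In eighth notes: quarter = 2; eighth note = 1; eighth = 1; eighth = 1; eighth note = 1.
Sum: 2 + 1 + 1 + 1 + 1 = 6.
6 ÷ 4 = 1 complete bar with 2 left over.

1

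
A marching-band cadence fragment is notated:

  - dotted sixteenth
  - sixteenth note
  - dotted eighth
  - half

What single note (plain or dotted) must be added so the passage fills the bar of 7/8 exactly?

The bar of 7/8 = 28 thirty-second notes.
Each duration in thirty-second notes: dotted sixteenth = 3; sixteenth note = 2; dotted eighth = 6; half = 16.
Altogether 3 + 2 + 6 + 16 = 27.
Remaining: 28 − 27 = 1 thirty-second note, which is a thirty-second note.

thirty-second note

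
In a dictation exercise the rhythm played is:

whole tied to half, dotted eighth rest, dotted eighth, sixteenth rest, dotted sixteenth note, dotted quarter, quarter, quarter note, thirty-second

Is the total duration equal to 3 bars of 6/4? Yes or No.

No

One bar of 6/4 = 48 thirty-second notes, so 3 bars = 144.
Express everything in thirty-second notes: whole tied to half (whole + half) = 48; dotted eighth rest = 6; dotted eighth = 6; sixteenth rest = 2; dotted sixteenth note = 3; dotted quarter = 12; quarter = 8; quarter note = 8; thirty-second = 1.
Altogether 48 + 6 + 6 + 2 + 3 + 12 + 8 + 8 + 1 = 94.
94 falls short of 144, so the answer is No.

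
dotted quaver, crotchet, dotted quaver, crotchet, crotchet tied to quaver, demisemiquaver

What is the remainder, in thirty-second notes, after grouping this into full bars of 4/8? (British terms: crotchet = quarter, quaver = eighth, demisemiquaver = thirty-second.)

One bar of 4/8 = 16 thirty-second notes.
Express everything in thirty-second notes: dotted quaver = 6; crotchet = 8; dotted quaver = 6; crotchet = 8; crotchet tied to quaver (crotchet + quaver) = 12; demisemiquaver = 1.
Total: 6 + 8 + 6 + 8 + 12 + 1 = 41.
41 ÷ 16 = 2 complete bars with 9 thirty-second notes remaining.

9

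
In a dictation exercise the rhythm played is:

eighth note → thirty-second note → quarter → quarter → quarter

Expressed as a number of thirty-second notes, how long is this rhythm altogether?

29

Express everything in thirty-second notes: eighth note = 4; thirty-second note = 1; quarter = 8; quarter = 8; quarter = 8.
Sum: 4 + 1 + 8 + 8 + 8 = 29 thirty-second notes.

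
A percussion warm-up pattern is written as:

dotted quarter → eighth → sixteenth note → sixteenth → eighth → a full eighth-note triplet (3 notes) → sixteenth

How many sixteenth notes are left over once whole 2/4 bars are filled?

One bar of 2/4 = 8 sixteenth notes.
Convert each value to sixteenth notes: dotted quarter = 6; eighth = 2; sixteenth note = 1; sixteenth = 1; eighth = 2; a full eighth-note triplet (3 notes) (three triplet eighths span one quarter) = 4; sixteenth = 1.
Adding: 6 + 2 + 1 + 1 + 2 + 4 + 1 = 17.
17 ÷ 8 = 2 complete bars with 1 sixteenth note remaining.

1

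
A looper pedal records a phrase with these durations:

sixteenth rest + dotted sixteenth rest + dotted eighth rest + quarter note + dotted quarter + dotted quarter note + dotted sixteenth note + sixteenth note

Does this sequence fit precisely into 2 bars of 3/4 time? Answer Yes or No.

One bar of 3/4 = 24 thirty-second notes, so 2 bars = 48.
Express everything in thirty-second notes: sixteenth rest = 2; dotted sixteenth rest = 3; dotted eighth rest = 6; quarter note = 8; dotted quarter = 12; dotted quarter note = 12; dotted sixteenth note = 3; sixteenth note = 2.
Total: 2 + 3 + 6 + 8 + 12 + 12 + 3 + 2 = 48.
48 equals 48, so the answer is Yes.

Yes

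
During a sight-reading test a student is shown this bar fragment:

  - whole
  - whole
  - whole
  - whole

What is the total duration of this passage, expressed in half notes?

8

Express everything in half notes: whole = 2; whole = 2; whole = 2; whole = 2.
Altogether 2 + 2 + 2 + 2 = 8 half notes.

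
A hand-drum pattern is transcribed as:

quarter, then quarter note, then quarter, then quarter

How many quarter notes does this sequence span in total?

4

Working in quarter notes: quarter = 1; quarter note = 1; quarter = 1; quarter = 1.
Sum: 1 + 1 + 1 + 1 = 4 quarter notes.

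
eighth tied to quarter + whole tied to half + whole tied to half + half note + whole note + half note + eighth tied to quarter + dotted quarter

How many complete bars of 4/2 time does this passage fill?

One bar of 4/2 = 16 eighth notes.
Express everything in eighth notes: eighth tied to quarter (eighth + quarter) = 3; whole tied to half (whole + half) = 12; whole tied to half (whole + half) = 12; half note = 4; whole note = 8; half note = 4; eighth tied to quarter (eighth + quarter) = 3; dotted quarter = 3.
Altogether 3 + 12 + 12 + 4 + 8 + 4 + 3 + 3 = 49.
49 ÷ 16 = 3 complete bars with 1 left over.

3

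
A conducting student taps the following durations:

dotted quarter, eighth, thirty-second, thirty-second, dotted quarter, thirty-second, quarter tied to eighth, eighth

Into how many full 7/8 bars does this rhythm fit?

1

One bar of 7/8 = 28 thirty-second notes.
In thirty-second notes: dotted quarter = 12; eighth = 4; thirty-second = 1; thirty-second = 1; dotted quarter = 12; thirty-second = 1; quarter tied to eighth (quarter + eighth) = 12; eighth = 4.
Altogether 12 + 4 + 1 + 1 + 12 + 1 + 12 + 4 = 47.
47 ÷ 28 = 1 complete bar with 19 left over.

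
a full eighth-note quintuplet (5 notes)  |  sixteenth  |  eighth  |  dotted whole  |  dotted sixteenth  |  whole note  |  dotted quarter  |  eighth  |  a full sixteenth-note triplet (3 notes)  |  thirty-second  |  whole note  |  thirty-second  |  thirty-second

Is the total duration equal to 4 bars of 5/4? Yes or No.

Yes

One bar of 5/4 = 40 thirty-second notes, so 4 bars = 160.
Working in thirty-second notes: a full eighth-note quintuplet (5 notes) (five quintuplet eighths span one half) = 16; sixteenth = 2; eighth = 4; dotted whole = 48; dotted sixteenth = 3; whole note = 32; dotted quarter = 12; eighth = 4; a full sixteenth-note triplet (3 notes) (three triplet sixteenths span one eighth) = 4; thirty-second = 1; whole note = 32; thirty-second = 1; thirty-second = 1.
Altogether 16 + 2 + 4 + 48 + 3 + 32 + 12 + 4 + 4 + 1 + 32 + 1 + 1 = 160.
160 equals 160, so the answer is Yes.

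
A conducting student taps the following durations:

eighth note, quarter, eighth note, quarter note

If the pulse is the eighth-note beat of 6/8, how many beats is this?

One eighth-note beat = 2 sixteenth notes.
In sixteenth notes: eighth note = 2; quarter = 4; eighth note = 2; quarter note = 4.
Adding: 2 + 4 + 2 + 4 = 12.
12 ÷ 2 = 6 beats.

6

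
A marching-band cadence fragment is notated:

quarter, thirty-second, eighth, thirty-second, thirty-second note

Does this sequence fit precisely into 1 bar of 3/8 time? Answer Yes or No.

No

One bar of 3/8 = 12 thirty-second notes.
Working in thirty-second notes: quarter = 8; thirty-second = 1; eighth = 4; thirty-second = 1; thirty-second note = 1.
Sum: 8 + 1 + 4 + 1 + 1 = 15.
15 exceeds 12, so the answer is No.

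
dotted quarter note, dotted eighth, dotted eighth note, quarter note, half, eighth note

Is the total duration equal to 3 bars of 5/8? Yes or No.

One bar of 5/8 = 10 sixteenth notes, so 3 bars = 30.
Convert each value to sixteenth notes: dotted quarter note = 6; dotted eighth = 3; dotted eighth note = 3; quarter note = 4; half = 8; eighth note = 2.
Adding: 6 + 3 + 3 + 4 + 8 + 2 = 26.
26 falls short of 30, so the answer is No.

No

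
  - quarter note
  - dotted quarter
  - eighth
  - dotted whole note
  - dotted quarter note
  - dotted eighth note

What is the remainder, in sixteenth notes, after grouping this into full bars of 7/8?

3

One bar of 7/8 = 14 sixteenth notes.
Working in sixteenth notes: quarter note = 4; dotted quarter = 6; eighth = 2; dotted whole note = 24; dotted quarter note = 6; dotted eighth note = 3.
Total: 4 + 6 + 2 + 24 + 6 + 3 = 45.
45 ÷ 14 = 3 complete bars with 3 sixteenth notes remaining.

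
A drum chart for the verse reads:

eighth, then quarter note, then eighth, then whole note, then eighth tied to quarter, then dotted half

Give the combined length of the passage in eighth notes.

21

Working in eighth notes: eighth = 1; quarter note = 2; eighth = 1; whole note = 8; eighth tied to quarter (eighth + quarter) = 3; dotted half = 6.
Sum: 1 + 2 + 1 + 8 + 3 + 6 = 21 eighth notes.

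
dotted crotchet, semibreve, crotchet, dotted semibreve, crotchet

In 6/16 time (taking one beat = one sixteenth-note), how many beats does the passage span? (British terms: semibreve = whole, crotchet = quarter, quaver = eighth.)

One sixteenth-note beat = 2 thirty-second notes.
Convert each value to thirty-second notes: dotted crotchet = 12; semibreve = 32; crotchet = 8; dotted semibreve = 48; crotchet = 8.
Adding: 12 + 32 + 8 + 48 + 8 = 108.
108 ÷ 2 = 54 beats.

54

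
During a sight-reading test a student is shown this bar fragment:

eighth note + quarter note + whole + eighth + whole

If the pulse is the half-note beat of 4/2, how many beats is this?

5

One half-note beat = 4 eighth notes.
In eighth notes: eighth note = 1; quarter note = 2; whole = 8; eighth = 1; whole = 8.
Adding: 1 + 2 + 8 + 1 + 8 = 20.
20 ÷ 4 = 5 beats.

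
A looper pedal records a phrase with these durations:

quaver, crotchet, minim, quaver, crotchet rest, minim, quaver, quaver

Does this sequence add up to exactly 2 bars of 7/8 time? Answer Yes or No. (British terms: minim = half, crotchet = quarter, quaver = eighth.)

One bar of 7/8 = 7 eighth notes, so 2 bars = 14.
In eighth notes: quaver = 1; crotchet = 2; minim = 4; quaver = 1; crotchet rest = 2; minim = 4; quaver = 1; quaver = 1.
Sum: 1 + 2 + 4 + 1 + 2 + 4 + 1 + 1 = 16.
16 exceeds 14, so the answer is No.

No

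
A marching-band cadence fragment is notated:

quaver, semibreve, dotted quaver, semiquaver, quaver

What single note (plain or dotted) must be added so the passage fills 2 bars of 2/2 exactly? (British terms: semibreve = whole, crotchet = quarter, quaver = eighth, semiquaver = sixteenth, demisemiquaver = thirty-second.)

2 bars of 2/2 = 32 sixteenth notes.
Convert each value to sixteenth notes: quaver = 2; semibreve = 16; dotted quaver = 3; semiquaver = 1; quaver = 2.
Adding: 2 + 16 + 3 + 1 + 2 = 24.
Remaining: 32 − 24 = 8 sixteenth notes, which is a half note.

half note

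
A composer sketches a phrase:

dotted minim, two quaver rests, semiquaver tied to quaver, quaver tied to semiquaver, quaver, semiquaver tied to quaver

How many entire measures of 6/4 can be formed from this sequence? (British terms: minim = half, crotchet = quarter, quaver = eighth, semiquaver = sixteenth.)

1

One bar of 6/4 = 24 sixteenth notes.
Each duration in sixteenth notes: dotted minim = 12; quaver rest = 2; quaver rest = 2; semiquaver tied to quaver (semiquaver + quaver) = 3; quaver tied to semiquaver (quaver + semiquaver) = 3; quaver = 2; semiquaver tied to quaver (semiquaver + quaver) = 3.
Sum: 12 + 2 + 2 + 3 + 3 + 2 + 3 = 27.
27 ÷ 24 = 1 complete bar with 3 left over.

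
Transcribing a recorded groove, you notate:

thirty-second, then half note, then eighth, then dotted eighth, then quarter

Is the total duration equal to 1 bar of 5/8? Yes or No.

No

One bar of 5/8 = 20 thirty-second notes.
In thirty-second notes: thirty-second = 1; half note = 16; eighth = 4; dotted eighth = 6; quarter = 8.
Adding: 1 + 16 + 4 + 6 + 8 = 35.
35 exceeds 20, so the answer is No.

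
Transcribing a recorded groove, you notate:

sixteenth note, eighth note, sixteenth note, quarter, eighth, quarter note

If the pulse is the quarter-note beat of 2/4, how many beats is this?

One quarter-note beat = 4 sixteenth notes.
Each duration in sixteenth notes: sixteenth note = 1; eighth note = 2; sixteenth note = 1; quarter = 4; eighth = 2; quarter note = 4.
Total: 1 + 2 + 1 + 4 + 2 + 4 = 14.
14 ÷ 4 = 3.5 beats.

3.5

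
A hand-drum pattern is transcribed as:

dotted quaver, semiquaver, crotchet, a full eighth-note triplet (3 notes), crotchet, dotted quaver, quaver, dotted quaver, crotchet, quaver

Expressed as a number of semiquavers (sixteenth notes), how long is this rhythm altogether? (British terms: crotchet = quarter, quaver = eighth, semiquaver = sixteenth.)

30

In sixteenth notes: dotted quaver = 3; semiquaver = 1; crotchet = 4; a full eighth-note triplet (3 notes) (three triplet eighths span one quarter) = 4; crotchet = 4; dotted quaver = 3; quaver = 2; dotted quaver = 3; crotchet = 4; quaver = 2.
Sum: 3 + 1 + 4 + 4 + 4 + 3 + 2 + 3 + 4 + 2 = 30 sixteenth notes.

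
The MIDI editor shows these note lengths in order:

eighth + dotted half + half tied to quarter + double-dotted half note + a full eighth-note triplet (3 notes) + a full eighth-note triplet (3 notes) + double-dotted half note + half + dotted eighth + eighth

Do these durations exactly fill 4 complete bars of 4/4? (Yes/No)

No

One bar of 4/4 = 16 sixteenth notes, so 4 bars = 64.
In sixteenth notes: eighth = 2; dotted half = 12; half tied to quarter (half + quarter) = 12; double-dotted half note = 14; a full eighth-note triplet (3 notes) (three triplet eighths span one quarter) = 4; a full eighth-note triplet (3 notes) (three triplet eighths span one quarter) = 4; double-dotted half note = 14; half = 8; dotted eighth = 3; eighth = 2.
Total: 2 + 12 + 12 + 14 + 4 + 4 + 14 + 8 + 3 + 2 = 75.
75 exceeds 64, so the answer is No.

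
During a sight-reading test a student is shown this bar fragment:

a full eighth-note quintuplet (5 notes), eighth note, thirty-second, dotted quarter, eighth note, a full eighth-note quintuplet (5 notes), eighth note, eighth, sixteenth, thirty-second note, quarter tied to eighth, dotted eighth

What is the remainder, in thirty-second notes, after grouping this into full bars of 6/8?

One bar of 6/8 = 24 thirty-second notes.
Express everything in thirty-second notes: a full eighth-note quintuplet (5 notes) (five quintuplet eighths span one half) = 16; eighth note = 4; thirty-second = 1; dotted quarter = 12; eighth note = 4; a full eighth-note quintuplet (5 notes) (five quintuplet eighths span one half) = 16; eighth note = 4; eighth = 4; sixteenth = 2; thirty-second note = 1; quarter tied to eighth (quarter + eighth) = 12; dotted eighth = 6.
Sum: 16 + 4 + 1 + 12 + 4 + 16 + 4 + 4 + 2 + 1 + 12 + 6 = 82.
82 ÷ 24 = 3 complete bars with 10 thirty-second notes remaining.

10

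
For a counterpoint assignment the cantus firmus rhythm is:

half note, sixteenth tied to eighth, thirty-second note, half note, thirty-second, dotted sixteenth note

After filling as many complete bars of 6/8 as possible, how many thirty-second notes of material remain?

19

One bar of 6/8 = 24 thirty-second notes.
Working in thirty-second notes: half note = 16; sixteenth tied to eighth (sixteenth + eighth) = 6; thirty-second note = 1; half note = 16; thirty-second = 1; dotted sixteenth note = 3.
Total: 16 + 6 + 1 + 16 + 1 + 3 = 43.
43 ÷ 24 = 1 complete bar with 19 thirty-second notes remaining.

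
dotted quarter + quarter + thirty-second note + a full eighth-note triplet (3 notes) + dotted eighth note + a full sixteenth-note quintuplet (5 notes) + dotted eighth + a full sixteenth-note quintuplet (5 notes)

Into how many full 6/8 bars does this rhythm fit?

2

One bar of 6/8 = 24 thirty-second notes.
Each duration in thirty-second notes: dotted quarter = 12; quarter = 8; thirty-second note = 1; a full eighth-note triplet (3 notes) (three triplet eighths span one quarter) = 8; dotted eighth note = 6; a full sixteenth-note quintuplet (5 notes) (five quintuplet sixteenths span one quarter) = 8; dotted eighth = 6; a full sixteenth-note quintuplet (5 notes) (five quintuplet sixteenths span one quarter) = 8.
Sum: 12 + 8 + 1 + 8 + 6 + 8 + 6 + 8 = 57.
57 ÷ 24 = 2 complete bars with 9 left over.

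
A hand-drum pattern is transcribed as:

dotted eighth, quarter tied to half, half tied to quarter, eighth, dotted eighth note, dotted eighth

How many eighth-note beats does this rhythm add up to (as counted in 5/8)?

17.5

One eighth-note beat = 2 sixteenth notes.
Convert each value to sixteenth notes: dotted eighth = 3; quarter tied to half (quarter + half) = 12; half tied to quarter (half + quarter) = 12; eighth = 2; dotted eighth note = 3; dotted eighth = 3.
Altogether 3 + 12 + 12 + 2 + 3 + 3 = 35.
35 ÷ 2 = 17.5 beats.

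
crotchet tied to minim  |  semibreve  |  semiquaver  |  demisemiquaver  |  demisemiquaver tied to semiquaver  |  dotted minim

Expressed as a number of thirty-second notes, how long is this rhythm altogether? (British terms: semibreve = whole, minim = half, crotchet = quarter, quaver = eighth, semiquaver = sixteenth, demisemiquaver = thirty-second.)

86

Convert each value to thirty-second notes: crotchet tied to minim (crotchet + minim) = 24; semibreve = 32; semiquaver = 2; demisemiquaver = 1; demisemiquaver tied to semiquaver (demisemiquaver + semiquaver) = 3; dotted minim = 24.
Altogether 24 + 32 + 2 + 1 + 3 + 24 = 86 thirty-second notes.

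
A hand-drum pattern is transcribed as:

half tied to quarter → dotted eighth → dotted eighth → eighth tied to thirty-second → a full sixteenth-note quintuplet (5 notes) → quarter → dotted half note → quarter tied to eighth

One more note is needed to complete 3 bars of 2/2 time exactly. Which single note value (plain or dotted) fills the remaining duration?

dotted sixteenth note

3 bars of 2/2 = 96 thirty-second notes.
Each duration in thirty-second notes: half tied to quarter (half + quarter) = 24; dotted eighth = 6; dotted eighth = 6; eighth tied to thirty-second (eighth + thirty-second) = 5; a full sixteenth-note quintuplet (5 notes) (five quintuplet sixteenths span one quarter) = 8; quarter = 8; dotted half note = 24; quarter tied to eighth (quarter + eighth) = 12.
Sum: 24 + 6 + 6 + 5 + 8 + 8 + 24 + 12 = 93.
Remaining: 96 − 93 = 3 thirty-second notes, which is a dotted sixteenth note.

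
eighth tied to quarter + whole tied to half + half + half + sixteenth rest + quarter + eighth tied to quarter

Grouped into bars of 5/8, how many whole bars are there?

One bar of 5/8 = 10 sixteenth notes.
Each duration in sixteenth notes: eighth tied to quarter (eighth + quarter) = 6; whole tied to half (whole + half) = 24; half = 8; half = 8; sixteenth rest = 1; quarter = 4; eighth tied to quarter (eighth + quarter) = 6.
Altogether 6 + 24 + 8 + 8 + 1 + 4 + 6 = 57.
57 ÷ 10 = 5 complete bars with 7 left over.

5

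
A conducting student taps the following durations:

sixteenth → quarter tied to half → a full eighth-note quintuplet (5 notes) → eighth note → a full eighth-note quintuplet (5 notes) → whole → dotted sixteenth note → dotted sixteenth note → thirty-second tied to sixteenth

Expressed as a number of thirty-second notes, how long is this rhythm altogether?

103

Convert each value to thirty-second notes: sixteenth = 2; quarter tied to half (quarter + half) = 24; a full eighth-note quintuplet (5 notes) (five quintuplet eighths span one half) = 16; eighth note = 4; a full eighth-note quintuplet (5 notes) (five quintuplet eighths span one half) = 16; whole = 32; dotted sixteenth note = 3; dotted sixteenth note = 3; thirty-second tied to sixteenth (thirty-second + sixteenth) = 3.
Sum: 2 + 24 + 16 + 4 + 16 + 32 + 3 + 3 + 3 = 103 thirty-second notes.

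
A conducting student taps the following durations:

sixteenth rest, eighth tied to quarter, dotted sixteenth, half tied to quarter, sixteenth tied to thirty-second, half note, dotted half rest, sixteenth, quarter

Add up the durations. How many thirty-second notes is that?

94

In thirty-second notes: sixteenth rest = 2; eighth tied to quarter (eighth + quarter) = 12; dotted sixteenth = 3; half tied to quarter (half + quarter) = 24; sixteenth tied to thirty-second (sixteenth + thirty-second) = 3; half note = 16; dotted half rest = 24; sixteenth = 2; quarter = 8.
Adding: 2 + 12 + 3 + 24 + 3 + 16 + 24 + 2 + 8 = 94 thirty-second notes.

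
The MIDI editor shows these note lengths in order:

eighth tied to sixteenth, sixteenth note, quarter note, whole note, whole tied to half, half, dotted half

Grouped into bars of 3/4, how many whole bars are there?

One bar of 3/4 = 12 sixteenth notes.
Working in sixteenth notes: eighth tied to sixteenth (eighth + sixteenth) = 3; sixteenth note = 1; quarter note = 4; whole note = 16; whole tied to half (whole + half) = 24; half = 8; dotted half = 12.
Sum: 3 + 1 + 4 + 16 + 24 + 8 + 12 = 68.
68 ÷ 12 = 5 complete bars with 8 left over.

5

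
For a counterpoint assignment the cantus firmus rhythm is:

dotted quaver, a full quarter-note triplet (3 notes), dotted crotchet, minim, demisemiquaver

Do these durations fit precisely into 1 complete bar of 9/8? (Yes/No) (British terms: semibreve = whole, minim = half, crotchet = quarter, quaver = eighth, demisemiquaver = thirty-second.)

One bar of 9/8 = 36 thirty-second notes.
Convert each value to thirty-second notes: dotted quaver = 6; a full quarter-note triplet (3 notes) (three triplet quarters span one half) = 16; dotted crotchet = 12; minim = 16; demisemiquaver = 1.
Sum: 6 + 16 + 12 + 16 + 1 = 51.
51 exceeds 36, so the answer is No.

No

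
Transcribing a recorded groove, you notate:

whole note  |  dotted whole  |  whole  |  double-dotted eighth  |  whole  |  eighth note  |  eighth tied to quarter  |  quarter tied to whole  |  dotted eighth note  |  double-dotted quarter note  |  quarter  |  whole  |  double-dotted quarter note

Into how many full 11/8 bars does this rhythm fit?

6

One bar of 11/8 = 44 thirty-second notes.
Each duration in thirty-second notes: whole note = 32; dotted whole = 48; whole = 32; double-dotted eighth = 7; whole = 32; eighth note = 4; eighth tied to quarter (eighth + quarter) = 12; quarter tied to whole (quarter + whole) = 40; dotted eighth note = 6; double-dotted quarter note = 14; quarter = 8; whole = 32; double-dotted quarter note = 14.
Altogether 32 + 48 + 32 + 7 + 32 + 4 + 12 + 40 + 6 + 14 + 8 + 32 + 14 = 281.
281 ÷ 44 = 6 complete bars with 17 left over.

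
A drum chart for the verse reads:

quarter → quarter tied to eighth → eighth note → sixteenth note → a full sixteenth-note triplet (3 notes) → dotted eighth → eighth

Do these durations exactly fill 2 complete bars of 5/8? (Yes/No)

One bar of 5/8 = 10 sixteenth notes, so 2 bars = 20.
Express everything in sixteenth notes: quarter = 4; quarter tied to eighth (quarter + eighth) = 6; eighth note = 2; sixteenth note = 1; a full sixteenth-note triplet (3 notes) (three triplet sixteenths span one eighth) = 2; dotted eighth = 3; eighth = 2.
Sum: 4 + 6 + 2 + 1 + 2 + 3 + 2 = 20.
20 equals 20, so the answer is Yes.

Yes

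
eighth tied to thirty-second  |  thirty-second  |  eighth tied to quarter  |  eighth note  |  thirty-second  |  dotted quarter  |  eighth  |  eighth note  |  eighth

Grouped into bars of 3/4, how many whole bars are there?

1

One bar of 3/4 = 24 thirty-second notes.
Each duration in thirty-second notes: eighth tied to thirty-second (eighth + thirty-second) = 5; thirty-second = 1; eighth tied to quarter (eighth + quarter) = 12; eighth note = 4; thirty-second = 1; dotted quarter = 12; eighth = 4; eighth note = 4; eighth = 4.
Total: 5 + 1 + 12 + 4 + 1 + 12 + 4 + 4 + 4 = 47.
47 ÷ 24 = 1 complete bar with 23 left over.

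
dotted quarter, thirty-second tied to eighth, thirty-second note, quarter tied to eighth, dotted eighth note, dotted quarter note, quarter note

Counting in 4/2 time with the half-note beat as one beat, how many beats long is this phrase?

3.5

One half-note beat = 16 thirty-second notes.
Convert each value to thirty-second notes: dotted quarter = 12; thirty-second tied to eighth (thirty-second + eighth) = 5; thirty-second note = 1; quarter tied to eighth (quarter + eighth) = 12; dotted eighth note = 6; dotted quarter note = 12; quarter note = 8.
Altogether 12 + 5 + 1 + 12 + 6 + 12 + 8 = 56.
56 ÷ 16 = 3.5 beats.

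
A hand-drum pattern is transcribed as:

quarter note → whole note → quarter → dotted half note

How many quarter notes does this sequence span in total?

9

Convert each value to quarter notes: quarter note = 1; whole note = 4; quarter = 1; dotted half note = 3.
Altogether 1 + 4 + 1 + 3 = 9 quarter notes.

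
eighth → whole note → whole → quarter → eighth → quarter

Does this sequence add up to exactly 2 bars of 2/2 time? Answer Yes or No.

No

One bar of 2/2 = 8 eighth notes, so 2 bars = 16.
In eighth notes: eighth = 1; whole note = 8; whole = 8; quarter = 2; eighth = 1; quarter = 2.
Total: 1 + 8 + 8 + 2 + 1 + 2 = 22.
22 exceeds 16, so the answer is No.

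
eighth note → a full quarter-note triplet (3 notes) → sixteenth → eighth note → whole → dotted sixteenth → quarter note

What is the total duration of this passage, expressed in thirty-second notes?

Express everything in thirty-second notes: eighth note = 4; a full quarter-note triplet (3 notes) (three triplet quarters span one half) = 16; sixteenth = 2; eighth note = 4; whole = 32; dotted sixteenth = 3; quarter note = 8.
Adding: 4 + 16 + 2 + 4 + 32 + 3 + 8 = 69 thirty-second notes.

69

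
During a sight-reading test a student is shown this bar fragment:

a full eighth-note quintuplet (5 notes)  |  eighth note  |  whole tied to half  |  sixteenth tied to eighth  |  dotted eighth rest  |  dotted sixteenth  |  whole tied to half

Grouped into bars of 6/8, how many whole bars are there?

One bar of 6/8 = 24 thirty-second notes.
Convert each value to thirty-second notes: a full eighth-note quintuplet (5 notes) (five quintuplet eighths span one half) = 16; eighth note = 4; whole tied to half (whole + half) = 48; sixteenth tied to eighth (sixteenth + eighth) = 6; dotted eighth rest = 6; dotted sixteenth = 3; whole tied to half (whole + half) = 48.
Sum: 16 + 4 + 48 + 6 + 6 + 3 + 48 = 131.
131 ÷ 24 = 5 complete bars with 11 left over.

5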